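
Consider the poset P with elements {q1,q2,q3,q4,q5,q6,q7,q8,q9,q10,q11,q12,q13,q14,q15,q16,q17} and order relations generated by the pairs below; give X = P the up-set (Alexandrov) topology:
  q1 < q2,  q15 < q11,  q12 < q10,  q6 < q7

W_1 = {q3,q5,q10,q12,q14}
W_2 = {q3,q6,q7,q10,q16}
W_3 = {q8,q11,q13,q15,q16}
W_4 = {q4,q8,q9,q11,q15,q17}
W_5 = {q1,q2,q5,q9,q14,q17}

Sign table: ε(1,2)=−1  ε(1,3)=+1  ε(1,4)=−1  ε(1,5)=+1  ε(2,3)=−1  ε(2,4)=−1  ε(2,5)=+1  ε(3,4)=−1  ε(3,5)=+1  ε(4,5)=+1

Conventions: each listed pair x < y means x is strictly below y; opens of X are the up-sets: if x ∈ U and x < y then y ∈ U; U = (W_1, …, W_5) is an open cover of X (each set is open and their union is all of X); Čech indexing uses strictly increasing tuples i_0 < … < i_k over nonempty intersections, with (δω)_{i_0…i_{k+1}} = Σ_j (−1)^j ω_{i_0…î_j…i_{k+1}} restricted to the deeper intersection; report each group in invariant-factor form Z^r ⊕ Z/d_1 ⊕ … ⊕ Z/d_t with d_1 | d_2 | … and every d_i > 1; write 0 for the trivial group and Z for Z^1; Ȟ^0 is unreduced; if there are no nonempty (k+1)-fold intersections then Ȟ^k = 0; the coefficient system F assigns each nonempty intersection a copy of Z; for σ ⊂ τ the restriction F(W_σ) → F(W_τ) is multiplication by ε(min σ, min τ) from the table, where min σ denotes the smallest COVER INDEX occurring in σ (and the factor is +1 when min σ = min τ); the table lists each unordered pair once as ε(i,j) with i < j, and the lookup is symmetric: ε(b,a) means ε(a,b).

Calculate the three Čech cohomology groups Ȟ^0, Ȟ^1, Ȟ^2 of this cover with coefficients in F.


nonempty overlaps:
  W12={q3,q10} W15={q5,q14} W23={q16} W34={q8,q11,q15} W45={q9,q17}
C dims 5,5; δ0: rk 5, SNF 1^4·2
degree 0: 5−5−0 = 0 → Ȟ^0 ≅ 0
degree 1: 5−0−5 = 0 plus torsion [2] → Ȟ^1 ≅ Z/2
degree 2: 0−0−0 = 0 → Ȟ^2 ≅ 0

Ȟ^0 = 0, Ȟ^1 = Z/2, Ȟ^2 = 0


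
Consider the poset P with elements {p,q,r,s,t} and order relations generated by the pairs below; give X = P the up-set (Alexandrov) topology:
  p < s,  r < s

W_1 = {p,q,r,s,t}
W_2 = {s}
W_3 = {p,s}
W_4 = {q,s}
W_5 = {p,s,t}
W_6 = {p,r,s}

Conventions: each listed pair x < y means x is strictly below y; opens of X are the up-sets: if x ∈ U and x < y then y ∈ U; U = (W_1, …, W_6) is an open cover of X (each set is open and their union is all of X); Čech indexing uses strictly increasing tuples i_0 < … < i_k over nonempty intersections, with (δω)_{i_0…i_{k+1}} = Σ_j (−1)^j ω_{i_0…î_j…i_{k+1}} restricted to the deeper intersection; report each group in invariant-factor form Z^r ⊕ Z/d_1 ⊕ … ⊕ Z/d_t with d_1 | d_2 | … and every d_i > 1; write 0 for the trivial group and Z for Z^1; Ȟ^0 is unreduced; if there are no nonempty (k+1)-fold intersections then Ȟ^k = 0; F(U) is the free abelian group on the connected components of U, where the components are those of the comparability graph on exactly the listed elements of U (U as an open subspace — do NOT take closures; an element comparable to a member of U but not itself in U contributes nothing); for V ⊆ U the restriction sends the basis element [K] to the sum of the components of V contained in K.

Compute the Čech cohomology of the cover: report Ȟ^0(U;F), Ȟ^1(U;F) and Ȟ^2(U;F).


Ȟ^0 = Z^3,  Ȟ^1 = 0,  Ȟ^2 = 0

nonempty overlaps:
  W12={s} W13={p,s} W14={q,s} W15={p,s,t} W16={p,r,s} W23={s} W24={s} W25={s} W26={s} W34={s} W35={p,s} W36={p,s} W45={s} W46={s} W56={p,s}
  W123={s} W124={s} W125={s} W126={s} W134={s} W135={p,s} W136={p,s} W145={s} W146={s} W156={p,s} W234={s} W235={s} W236={s} W245={s} W246={s} W256={s} W345={s} W346={s} W356={p,s} W456={s}
  W1234={s} W1235={s} W1236={s} W1245={s} W1246={s} W1256={s} W1345={s} W1346={s} W1356={p,s} W1456={s} W2345={s} W2346={s} W2356={s} W2456={s} W3456={s}
  W12345={s} W12346={s} W12356={s} W12456={s} W13456={s} W23456={s}
  W123456={s}
components per intersection:
  W1: {p,r,s} {q} {t}
  W2: {s}
  W3: {p,s}
  W4: {q} {s}
  W5: {p,s} {t}
  W6: {p,r,s}
  W12: {s}
  W13: {p,s}
  W14: {q} {s}
  W15: {p,s} {t}
  W16: {p,r,s}
  W23: {s}
  W24: {s}
  W25: {s}
  W26: {s}
  W34: {s}
  W35: {p,s}
  W36: {p,s}
  W45: {s}
  W46: {s}
  W56: {p,s}
  W123: {s}
  W124: {s}
  W125: {s}
  W126: {s}
  W134: {s}
  W135: {p,s}
  W136: {p,s}
  W145: {s}
  W146: {s}
  W156: {p,s}
  W234: {s}
  W235: {s}
  W236: {s}
  W245: {s}
  W246: {s}
  W256: {s}
  W345: {s}
  W346: {s}
  W356: {p,s}
  W456: {s}
  W1234: {s}
  W1235: {s}
  W1236: {s}
  W1245: {s}
  W1246: {s}
  W1256: {s}
  W1345: {s}
  W1346: {s}
  W1356: {p,s}
  W1456: {s}
  W2345: {s}
  W2346: {s}
  W2356: {s}
  W2456: {s}
  W3456: {s}
  W12345: {s}
  W12346: {s}
  W12356: {s}
  W12456: {s}
  W13456: {s}
  W23456: {s}
  W123456: {s}
C dims 10,17,20,15; δ0: rk 7, SNF 1^7; δ1: rk 10, SNF 1^10; δ2: rk 10, SNF 1^10
degree 0: 10−7−0 = 3 → Ȟ^0 ≅ Z^3
degree 1: 17−10−7 = 0 → Ȟ^1 ≅ 0
degree 2: 20−10−10 = 0 → Ȟ^2 ≅ 0


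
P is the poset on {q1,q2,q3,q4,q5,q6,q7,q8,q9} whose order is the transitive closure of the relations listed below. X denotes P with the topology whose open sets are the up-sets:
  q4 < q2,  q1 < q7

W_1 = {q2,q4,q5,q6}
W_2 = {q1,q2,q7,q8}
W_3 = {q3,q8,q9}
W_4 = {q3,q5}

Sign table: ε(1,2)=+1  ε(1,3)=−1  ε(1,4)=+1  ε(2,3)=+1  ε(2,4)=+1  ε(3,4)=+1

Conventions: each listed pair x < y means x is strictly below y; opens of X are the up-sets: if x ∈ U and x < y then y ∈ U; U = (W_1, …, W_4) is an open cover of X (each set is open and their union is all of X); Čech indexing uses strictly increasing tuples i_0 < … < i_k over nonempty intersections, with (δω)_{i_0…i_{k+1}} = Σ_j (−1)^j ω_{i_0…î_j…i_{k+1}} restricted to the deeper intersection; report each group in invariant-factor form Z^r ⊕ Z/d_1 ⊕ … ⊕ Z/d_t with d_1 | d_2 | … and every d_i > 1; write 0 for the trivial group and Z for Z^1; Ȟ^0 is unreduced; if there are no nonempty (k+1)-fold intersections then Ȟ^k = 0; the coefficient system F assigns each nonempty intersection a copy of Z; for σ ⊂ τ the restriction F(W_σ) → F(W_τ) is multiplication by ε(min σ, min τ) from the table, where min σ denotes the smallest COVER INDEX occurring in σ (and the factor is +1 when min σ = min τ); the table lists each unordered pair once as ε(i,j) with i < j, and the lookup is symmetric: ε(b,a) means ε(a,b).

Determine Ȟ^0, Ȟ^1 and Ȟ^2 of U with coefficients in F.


Ȟ^0 ≅ Z, Ȟ^1 ≅ Z, Ȟ^2 ≅ 0

cover nerve:
  W12={q2} W14={q5} W23={q8} W34={q3}
C dims 4,4; δ0: rk 3, SNF 1^3
Ȟ^0: (4−3)−0=1 ⇒ Z
Ȟ^1: (4−0)−3=1 ⇒ Z
Ȟ^2: (0−0)−0=0 ⇒ 0


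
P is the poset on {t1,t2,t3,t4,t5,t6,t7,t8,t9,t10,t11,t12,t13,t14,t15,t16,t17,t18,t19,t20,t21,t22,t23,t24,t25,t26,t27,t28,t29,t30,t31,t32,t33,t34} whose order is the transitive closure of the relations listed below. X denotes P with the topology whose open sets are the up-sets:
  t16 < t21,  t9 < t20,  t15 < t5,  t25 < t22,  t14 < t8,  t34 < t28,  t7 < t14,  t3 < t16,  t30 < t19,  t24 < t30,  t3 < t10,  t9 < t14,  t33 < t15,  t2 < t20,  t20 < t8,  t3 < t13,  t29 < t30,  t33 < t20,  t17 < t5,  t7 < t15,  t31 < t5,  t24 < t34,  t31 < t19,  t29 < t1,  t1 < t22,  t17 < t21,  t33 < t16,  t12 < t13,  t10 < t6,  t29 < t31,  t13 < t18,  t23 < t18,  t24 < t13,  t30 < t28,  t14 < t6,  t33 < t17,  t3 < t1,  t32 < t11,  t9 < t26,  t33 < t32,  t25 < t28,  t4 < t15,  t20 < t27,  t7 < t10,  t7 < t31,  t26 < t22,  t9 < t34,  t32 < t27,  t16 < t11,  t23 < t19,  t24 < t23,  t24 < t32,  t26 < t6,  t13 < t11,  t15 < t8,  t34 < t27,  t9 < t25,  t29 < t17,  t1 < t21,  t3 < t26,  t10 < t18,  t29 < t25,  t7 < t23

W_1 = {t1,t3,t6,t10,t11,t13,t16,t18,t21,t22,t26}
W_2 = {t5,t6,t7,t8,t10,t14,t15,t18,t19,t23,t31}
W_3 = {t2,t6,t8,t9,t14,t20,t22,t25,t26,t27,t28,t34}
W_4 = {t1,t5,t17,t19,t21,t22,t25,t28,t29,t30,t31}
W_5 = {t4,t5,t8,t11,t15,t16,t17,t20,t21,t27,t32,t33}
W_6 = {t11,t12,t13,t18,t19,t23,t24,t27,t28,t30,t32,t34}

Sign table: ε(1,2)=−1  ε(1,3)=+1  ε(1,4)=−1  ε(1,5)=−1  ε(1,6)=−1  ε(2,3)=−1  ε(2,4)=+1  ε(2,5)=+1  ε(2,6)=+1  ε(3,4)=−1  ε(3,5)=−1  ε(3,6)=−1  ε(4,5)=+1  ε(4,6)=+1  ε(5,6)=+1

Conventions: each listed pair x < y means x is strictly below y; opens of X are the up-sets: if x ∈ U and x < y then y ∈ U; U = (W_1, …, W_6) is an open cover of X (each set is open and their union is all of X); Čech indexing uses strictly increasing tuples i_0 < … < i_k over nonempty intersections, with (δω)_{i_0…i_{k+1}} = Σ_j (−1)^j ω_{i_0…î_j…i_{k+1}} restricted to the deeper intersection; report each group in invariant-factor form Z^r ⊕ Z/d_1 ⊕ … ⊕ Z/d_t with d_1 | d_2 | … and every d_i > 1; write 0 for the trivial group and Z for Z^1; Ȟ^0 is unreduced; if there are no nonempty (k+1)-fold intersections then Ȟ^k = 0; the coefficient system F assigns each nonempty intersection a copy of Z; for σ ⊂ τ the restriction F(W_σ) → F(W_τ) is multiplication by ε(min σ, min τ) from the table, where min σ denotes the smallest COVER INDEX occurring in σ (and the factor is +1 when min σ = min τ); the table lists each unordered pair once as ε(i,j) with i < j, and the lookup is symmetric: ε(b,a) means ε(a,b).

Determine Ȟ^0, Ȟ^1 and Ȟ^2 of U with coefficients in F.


nerve simplices:
  W12={t6,t10,t18} W13={t6,t22,t26} W14={t1,t21,t22} W15={t11,t16,t21} W16={t11,t13,t18} W23={t6,t8,t14} W24={t5,t19,t31} W25={t5,t8,t15} W26={t18,t19,t23} W34={t22,t25,t28} W35={t8,t20,t27} W36={t27,t28,t34} W45={t5,t17,t21} W46={t19,t28,t30} W56={t11,t27,t32}
  W123={t6} W126={t18} W134={t22} W145={t21} W156={t11} W235={t8} W245={t5} W246={t19} W346={t28} W356={t27}
C dims 6,15,10; δ0: rk 5, SNF 1^5; δ1: rk 10, SNF 1^9·2
degree 0: 6−5−0 = 1 → Ȟ^0 ≅ Z
degree 1: 15−10−5 = 0 → Ȟ^1 ≅ 0
degree 2: 10−0−10 = 0 plus torsion [2] → Ȟ^2 ≅ Z/2

Ȟ^0 = Z,  Ȟ^1 = 0,  Ȟ^2 = Z/2


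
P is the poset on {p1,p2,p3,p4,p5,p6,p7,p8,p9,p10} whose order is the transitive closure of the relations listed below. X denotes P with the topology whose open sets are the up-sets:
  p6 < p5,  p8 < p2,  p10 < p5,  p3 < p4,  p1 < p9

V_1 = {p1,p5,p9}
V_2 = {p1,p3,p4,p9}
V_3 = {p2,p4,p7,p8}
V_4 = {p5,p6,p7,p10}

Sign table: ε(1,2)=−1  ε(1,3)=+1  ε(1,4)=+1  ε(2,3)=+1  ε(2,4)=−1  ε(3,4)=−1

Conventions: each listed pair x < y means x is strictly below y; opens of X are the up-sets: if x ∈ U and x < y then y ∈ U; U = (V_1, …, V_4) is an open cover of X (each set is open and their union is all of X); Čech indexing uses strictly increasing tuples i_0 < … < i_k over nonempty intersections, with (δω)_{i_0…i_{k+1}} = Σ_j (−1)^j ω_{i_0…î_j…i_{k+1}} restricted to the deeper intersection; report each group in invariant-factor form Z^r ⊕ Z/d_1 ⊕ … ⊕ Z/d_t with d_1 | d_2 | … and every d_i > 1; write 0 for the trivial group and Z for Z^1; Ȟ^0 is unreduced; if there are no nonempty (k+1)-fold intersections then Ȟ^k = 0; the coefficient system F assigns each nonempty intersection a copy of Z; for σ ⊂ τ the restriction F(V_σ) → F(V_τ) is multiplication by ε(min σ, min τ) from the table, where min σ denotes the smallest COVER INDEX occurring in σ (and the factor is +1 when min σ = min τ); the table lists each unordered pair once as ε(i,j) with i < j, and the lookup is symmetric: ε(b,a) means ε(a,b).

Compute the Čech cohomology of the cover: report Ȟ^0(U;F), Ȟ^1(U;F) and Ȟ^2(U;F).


nerve simplices:
  V12={p1,p9} V14={p5} V23={p4} V34={p7}
C dims 4,4; δ0: rk 3, SNF 1^3
degree 0: 4−3−0 = 1 → Ȟ^0 ≅ Z
degree 1: 4−0−3 = 1 → Ȟ^1 ≅ Z
degree 2: 0−0−0 = 0 → Ȟ^2 ≅ 0

Ȟ^0 ≅ Z,  Ȟ^1 ≅ Z,  Ȟ^2 ≅ 0


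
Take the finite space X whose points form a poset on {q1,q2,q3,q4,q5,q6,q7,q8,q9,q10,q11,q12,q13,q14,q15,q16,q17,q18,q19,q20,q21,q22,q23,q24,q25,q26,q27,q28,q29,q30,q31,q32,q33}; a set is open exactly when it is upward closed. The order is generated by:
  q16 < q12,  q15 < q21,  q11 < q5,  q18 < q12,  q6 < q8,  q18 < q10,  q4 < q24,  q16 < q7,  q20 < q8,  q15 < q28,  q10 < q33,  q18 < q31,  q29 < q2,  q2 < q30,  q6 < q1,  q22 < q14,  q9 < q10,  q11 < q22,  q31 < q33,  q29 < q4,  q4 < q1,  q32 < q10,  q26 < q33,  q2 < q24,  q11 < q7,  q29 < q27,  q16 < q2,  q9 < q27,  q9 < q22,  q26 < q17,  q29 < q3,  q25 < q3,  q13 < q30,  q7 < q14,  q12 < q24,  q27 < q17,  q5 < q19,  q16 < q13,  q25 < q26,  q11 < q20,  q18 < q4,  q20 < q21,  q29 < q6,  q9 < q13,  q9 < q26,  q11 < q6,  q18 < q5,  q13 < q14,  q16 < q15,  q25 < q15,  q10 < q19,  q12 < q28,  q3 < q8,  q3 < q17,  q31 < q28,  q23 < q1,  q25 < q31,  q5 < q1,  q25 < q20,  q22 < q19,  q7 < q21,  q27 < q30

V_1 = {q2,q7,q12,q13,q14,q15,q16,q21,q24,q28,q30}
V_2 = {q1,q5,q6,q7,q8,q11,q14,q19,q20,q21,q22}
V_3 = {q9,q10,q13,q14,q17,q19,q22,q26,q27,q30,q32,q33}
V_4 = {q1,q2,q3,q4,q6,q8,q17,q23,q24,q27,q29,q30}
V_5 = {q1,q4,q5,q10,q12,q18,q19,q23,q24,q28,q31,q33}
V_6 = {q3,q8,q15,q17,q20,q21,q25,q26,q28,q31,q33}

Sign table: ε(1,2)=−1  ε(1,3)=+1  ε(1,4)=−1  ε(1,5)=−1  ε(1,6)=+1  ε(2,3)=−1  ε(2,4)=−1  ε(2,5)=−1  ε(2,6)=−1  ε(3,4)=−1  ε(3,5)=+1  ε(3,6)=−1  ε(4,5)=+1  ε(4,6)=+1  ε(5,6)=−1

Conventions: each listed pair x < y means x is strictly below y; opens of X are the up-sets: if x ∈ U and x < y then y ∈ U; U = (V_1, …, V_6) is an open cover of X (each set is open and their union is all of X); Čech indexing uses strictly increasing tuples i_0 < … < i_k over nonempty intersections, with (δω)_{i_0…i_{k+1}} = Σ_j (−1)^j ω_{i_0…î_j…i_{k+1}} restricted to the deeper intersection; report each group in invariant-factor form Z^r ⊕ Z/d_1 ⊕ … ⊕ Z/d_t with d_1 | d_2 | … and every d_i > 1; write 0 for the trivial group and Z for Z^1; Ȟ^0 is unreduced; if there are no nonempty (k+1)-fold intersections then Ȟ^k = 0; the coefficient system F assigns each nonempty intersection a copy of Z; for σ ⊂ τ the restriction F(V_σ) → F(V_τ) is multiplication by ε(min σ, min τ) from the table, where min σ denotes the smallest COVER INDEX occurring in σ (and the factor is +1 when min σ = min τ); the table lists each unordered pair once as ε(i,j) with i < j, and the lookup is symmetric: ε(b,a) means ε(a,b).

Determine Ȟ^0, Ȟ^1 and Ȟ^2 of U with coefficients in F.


Ȟ^0 ≅ 0,  Ȟ^1 ≅ Z/2,  Ȟ^2 ≅ Z

nerve simplices:
  V12={q7,q14,q21} V13={q13,q14,q30} V14={q2,q24,q30} V15={q12,q24,q28} V16={q15,q21,q28} V23={q14,q19,q22} V24={q1,q6,q8} V25={q1,q5,q19} V26={q8,q20,q21} V34={q17,q27,q30} V35={q10,q19,q33} V36={q17,q26,q33} V45={q1,q4,q23,q24} V46={q3,q8,q17} V56={q28,q31,q33}
  V123={q14} V126={q21} V134={q30} V145={q24} V156={q28} V235={q19} V245={q1} V246={q8} V346={q17} V356={q33}
C dims 6,15,10; δ0: rk 6, SNF 1^5·2; δ1: rk 9, SNF 1^9
degree 0: 6−6−0 = 0 → Ȟ^0 ≅ 0
degree 1: 15−9−6 = 0 plus torsion [2] → Ȟ^1 ≅ Z/2
degree 2: 10−0−9 = 1 → Ȟ^2 ≅ Z


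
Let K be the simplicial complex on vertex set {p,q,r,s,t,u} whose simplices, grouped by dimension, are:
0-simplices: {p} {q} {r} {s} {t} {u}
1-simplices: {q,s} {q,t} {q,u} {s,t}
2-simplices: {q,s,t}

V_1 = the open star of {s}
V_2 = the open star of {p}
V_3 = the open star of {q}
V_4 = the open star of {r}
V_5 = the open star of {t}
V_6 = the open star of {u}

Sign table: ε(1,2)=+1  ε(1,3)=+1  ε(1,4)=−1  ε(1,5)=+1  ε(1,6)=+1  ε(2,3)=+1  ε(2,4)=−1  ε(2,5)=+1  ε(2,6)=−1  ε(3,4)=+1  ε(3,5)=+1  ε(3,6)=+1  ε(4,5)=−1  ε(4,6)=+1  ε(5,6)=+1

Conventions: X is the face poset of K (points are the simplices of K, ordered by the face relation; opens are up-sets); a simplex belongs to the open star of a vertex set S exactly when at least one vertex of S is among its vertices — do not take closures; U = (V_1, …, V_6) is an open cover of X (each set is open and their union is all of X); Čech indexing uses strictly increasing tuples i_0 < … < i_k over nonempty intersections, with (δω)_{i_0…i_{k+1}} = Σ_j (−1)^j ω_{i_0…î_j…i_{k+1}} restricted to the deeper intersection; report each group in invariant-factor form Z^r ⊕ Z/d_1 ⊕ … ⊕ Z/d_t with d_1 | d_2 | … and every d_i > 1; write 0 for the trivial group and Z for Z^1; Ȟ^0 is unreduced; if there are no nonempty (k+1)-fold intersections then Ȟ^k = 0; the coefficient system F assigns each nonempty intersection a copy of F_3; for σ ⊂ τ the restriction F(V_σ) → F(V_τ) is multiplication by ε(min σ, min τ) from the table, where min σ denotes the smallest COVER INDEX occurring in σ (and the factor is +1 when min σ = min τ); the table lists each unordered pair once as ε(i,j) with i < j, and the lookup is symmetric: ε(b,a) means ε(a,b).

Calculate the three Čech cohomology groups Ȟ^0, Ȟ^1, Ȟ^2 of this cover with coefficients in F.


nerve simplices:
  V1={{s},{q,s},{s,t},{q,s,t}} V2={{p}} V3={{q},{q,s},{q,t},{q,u},{q,s,t}} V4={{r}} V5={{t},{q,t},{s,t},{q,s,t}} V6={{u},{q,u}}
  V13={{q,s},{q,s,t}} V15={{s,t},{q,s,t}} V35={{q,t},{q,s,t}} V36={{q,u}}
  V135={{q,s,t}}
C dims 6,4,1; δ0: rk_F3 3; δ1: rk_F3 1
degree 0: 6−3−0 = 3 → Ȟ^0 ≅ Z/3 ⊕ Z/3 ⊕ Z/3
degree 1: 4−1−3 = 0 → Ȟ^1 ≅ 0
degree 2: 1−0−1 = 0 → Ȟ^2 ≅ 0

Ȟ^0(U;F) ≅ Z/3 ⊕ Z/3 ⊕ Z/3, Ȟ^1(U;F) ≅ 0 and Ȟ^2(U;F) ≅ 0


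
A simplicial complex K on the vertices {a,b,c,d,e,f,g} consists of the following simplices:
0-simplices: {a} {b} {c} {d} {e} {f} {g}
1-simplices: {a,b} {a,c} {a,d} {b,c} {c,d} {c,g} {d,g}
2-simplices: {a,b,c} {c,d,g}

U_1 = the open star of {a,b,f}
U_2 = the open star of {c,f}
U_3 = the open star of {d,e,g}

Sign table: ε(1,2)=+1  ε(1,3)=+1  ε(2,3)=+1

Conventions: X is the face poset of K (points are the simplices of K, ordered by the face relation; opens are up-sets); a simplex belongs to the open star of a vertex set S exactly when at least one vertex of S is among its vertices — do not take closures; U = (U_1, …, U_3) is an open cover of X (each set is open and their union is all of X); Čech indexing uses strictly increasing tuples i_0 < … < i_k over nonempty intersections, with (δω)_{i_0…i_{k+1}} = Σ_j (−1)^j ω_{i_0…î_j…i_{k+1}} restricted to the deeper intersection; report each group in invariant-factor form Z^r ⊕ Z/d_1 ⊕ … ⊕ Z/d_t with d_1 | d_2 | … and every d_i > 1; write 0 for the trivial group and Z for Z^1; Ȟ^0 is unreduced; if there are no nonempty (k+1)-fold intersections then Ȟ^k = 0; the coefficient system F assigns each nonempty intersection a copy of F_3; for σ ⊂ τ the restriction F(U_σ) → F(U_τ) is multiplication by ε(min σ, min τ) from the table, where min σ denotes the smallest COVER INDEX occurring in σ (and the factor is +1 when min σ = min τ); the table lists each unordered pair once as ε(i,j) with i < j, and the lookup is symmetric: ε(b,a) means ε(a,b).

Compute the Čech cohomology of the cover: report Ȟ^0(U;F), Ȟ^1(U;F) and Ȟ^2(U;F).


Ȟ^0 ≅ Z/3, Ȟ^1 ≅ Z/3 and Ȟ^2 ≅ 0

cover nerve:
  U1={{a},{b},{f},{a,b},{a,c},{a,d},{b,c},{a,b,c}} U2={{c},{f},{a,c},{b,c},{c,d},{c,g},{a,b,c},{c,d,g}} U3={{d},{e},{g},{a,d},{c,d},{c,g},{d,g},{c,d,g}}
  U12={{f},{a,c},{b,c},{a,b,c}} U13={{a,d}} U23={{c,d},{c,g},{c,d,g}}
C dims 3,3; δ0: rk_F3 2
Ȟ^0: (3−2)−0=1 ⇒ Z/3
Ȟ^1: (3−0)−2=1 ⇒ Z/3
Ȟ^2: (0−0)−0=0 ⇒ 0


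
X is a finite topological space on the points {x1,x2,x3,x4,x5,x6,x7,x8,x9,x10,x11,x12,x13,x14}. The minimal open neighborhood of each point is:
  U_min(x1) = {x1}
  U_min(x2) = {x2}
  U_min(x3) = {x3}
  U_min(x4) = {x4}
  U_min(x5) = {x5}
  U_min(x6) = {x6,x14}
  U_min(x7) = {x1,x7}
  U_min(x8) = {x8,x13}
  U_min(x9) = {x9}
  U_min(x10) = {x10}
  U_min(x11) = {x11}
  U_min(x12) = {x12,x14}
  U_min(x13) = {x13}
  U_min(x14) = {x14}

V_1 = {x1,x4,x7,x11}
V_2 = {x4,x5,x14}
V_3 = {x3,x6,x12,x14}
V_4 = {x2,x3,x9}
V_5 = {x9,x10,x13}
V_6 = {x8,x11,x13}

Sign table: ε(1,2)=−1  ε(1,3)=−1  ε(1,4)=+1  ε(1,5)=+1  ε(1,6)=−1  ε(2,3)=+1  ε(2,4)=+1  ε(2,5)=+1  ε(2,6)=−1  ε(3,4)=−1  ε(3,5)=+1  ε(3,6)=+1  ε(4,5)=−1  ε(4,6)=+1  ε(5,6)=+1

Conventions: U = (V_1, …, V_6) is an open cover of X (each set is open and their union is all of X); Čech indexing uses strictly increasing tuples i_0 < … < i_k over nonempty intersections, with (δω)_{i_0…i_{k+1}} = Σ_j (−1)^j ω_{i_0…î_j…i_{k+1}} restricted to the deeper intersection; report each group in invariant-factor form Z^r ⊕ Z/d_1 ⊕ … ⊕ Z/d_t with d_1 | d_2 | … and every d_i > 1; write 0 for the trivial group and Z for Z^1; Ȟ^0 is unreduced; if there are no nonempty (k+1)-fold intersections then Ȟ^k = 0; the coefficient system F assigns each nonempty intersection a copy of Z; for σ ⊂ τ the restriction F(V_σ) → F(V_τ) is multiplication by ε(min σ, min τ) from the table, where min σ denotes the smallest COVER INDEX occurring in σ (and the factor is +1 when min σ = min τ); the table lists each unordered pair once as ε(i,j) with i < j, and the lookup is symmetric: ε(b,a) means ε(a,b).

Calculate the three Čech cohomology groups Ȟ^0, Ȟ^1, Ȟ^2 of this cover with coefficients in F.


Ȟ^0 = Z, Ȟ^1 = Z, Ȟ^2 = 0

intersection data:
  V12={x4} V16={x11} V23={x14} V34={x3} V45={x9} V56={x13}
C dims 6,6; δ0: rk 5, SNF 1^5
Ȟ^0 = (6 − 5) − 0 = 1, so Ȟ^0 ≅ Z
Ȟ^1 = (6 − 0) − 5 = 1, so Ȟ^1 ≅ Z
Ȟ^2 = (0 − 0) − 0 = 0, so Ȟ^2 ≅ 0


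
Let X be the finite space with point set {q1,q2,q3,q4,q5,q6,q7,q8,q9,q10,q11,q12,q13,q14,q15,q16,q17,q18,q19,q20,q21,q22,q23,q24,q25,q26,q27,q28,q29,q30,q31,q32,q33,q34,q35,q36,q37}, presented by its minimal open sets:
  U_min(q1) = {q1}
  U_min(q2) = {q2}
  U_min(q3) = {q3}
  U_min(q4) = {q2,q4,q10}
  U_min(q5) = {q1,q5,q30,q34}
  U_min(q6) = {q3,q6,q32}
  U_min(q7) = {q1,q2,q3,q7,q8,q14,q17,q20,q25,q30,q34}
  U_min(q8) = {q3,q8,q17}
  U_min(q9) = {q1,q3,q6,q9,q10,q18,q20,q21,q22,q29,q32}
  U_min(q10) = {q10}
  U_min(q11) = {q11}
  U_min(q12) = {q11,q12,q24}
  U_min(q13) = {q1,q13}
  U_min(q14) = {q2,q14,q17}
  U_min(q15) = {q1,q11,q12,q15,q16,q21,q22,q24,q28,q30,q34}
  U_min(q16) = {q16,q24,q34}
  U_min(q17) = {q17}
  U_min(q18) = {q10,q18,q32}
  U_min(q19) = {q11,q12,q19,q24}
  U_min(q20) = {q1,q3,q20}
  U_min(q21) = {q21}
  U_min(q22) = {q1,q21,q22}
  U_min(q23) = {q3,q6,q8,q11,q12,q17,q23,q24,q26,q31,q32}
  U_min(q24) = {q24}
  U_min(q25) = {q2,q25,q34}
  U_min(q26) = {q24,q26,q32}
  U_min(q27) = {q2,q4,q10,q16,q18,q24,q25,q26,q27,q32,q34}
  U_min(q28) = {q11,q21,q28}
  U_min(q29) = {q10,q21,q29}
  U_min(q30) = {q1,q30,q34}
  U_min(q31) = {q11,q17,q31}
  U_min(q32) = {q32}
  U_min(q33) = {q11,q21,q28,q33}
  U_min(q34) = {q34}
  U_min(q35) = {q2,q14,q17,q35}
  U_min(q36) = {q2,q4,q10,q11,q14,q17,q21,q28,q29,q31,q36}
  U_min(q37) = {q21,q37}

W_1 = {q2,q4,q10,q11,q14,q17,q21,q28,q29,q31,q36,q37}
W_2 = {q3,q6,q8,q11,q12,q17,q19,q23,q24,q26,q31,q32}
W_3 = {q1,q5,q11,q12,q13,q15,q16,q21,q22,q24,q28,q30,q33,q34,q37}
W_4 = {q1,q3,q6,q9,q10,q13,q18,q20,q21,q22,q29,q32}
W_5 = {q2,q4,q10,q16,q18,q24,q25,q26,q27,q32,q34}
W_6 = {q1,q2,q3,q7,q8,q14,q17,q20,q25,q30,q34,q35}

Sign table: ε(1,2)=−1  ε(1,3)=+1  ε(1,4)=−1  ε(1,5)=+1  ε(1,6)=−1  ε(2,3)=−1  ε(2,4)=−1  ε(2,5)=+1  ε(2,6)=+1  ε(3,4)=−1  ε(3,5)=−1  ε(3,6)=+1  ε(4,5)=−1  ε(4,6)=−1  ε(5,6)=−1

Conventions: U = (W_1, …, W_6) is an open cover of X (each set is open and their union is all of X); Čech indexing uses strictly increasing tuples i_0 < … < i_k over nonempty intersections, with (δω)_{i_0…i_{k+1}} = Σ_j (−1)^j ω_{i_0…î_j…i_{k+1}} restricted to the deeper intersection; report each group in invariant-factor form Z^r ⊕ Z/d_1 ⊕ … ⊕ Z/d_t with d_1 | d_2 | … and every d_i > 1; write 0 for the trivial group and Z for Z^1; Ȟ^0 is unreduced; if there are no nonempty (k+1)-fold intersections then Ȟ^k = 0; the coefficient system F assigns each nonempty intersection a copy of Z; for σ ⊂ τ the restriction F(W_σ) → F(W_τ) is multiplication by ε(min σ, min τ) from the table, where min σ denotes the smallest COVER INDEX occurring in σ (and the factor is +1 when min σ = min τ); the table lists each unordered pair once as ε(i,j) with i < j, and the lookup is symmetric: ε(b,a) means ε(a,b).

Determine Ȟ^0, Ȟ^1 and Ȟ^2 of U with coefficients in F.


intersection data:
  W12={q11,q17,q31} W13={q11,q21,q28,q37} W14={q10,q21,q29} W15={q2,q4,q10} W16={q2,q14,q17} W23={q11,q12,q24} W24={q3,q6,q32} W25={q24,q26,q32} W26={q3,q8,q17} W34={q1,q13,q21,q22} W35={q16,q24,q34} W36={q1,q30,q34} W45={q10,q18,q32} W46={q1,q3,q20} W56={q2,q25,q34}
  W123={q11} W126={q17} W134={q21} W145={q10} W156={q2} W235={q24} W245={q32} W246={q3} W346={q1} W356={q34}
C dims 6,15,10; δ0: rk 6, SNF 1^5·2; δ1: rk 9, SNF 1^9
Ȟ^0 = (6 − 6) − 0 = 0, so Ȟ^0 ≅ 0
Ȟ^1 = (15 − 9) − 6 = 0 plus torsion [2], so Ȟ^1 ≅ Z/2
Ȟ^2 = (10 − 0) − 9 = 1, so Ȟ^2 ≅ Z

Ȟ^0 = 0, Ȟ^1 = Z/2, Ȟ^2 = Z


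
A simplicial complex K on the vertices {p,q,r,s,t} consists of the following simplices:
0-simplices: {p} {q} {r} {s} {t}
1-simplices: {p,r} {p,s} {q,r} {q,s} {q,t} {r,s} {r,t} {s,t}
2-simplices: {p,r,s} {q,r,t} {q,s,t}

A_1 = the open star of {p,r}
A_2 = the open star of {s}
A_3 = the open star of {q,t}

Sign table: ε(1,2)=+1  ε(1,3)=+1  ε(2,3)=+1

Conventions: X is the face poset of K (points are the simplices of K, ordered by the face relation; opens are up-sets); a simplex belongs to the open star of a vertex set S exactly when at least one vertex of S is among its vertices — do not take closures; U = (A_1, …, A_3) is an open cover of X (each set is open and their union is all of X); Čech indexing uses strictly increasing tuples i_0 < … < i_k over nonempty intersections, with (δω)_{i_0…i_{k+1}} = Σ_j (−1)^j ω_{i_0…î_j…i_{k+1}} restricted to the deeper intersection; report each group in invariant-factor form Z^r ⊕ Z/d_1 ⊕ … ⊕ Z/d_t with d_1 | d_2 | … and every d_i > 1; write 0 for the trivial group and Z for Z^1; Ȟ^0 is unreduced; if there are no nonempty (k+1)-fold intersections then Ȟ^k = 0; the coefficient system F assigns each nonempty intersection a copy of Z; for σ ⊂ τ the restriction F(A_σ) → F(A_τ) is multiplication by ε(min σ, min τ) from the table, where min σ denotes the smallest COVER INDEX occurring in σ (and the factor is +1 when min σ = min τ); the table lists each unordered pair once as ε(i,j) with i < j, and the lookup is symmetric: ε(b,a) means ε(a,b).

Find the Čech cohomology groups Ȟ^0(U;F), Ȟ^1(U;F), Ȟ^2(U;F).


Ȟ^0 = Z, Ȟ^1 = Z and Ȟ^2 = 0

nerve of the cover:
  A1={{p},{r},{p,r},{p,s},{q,r},{r,s},{r,t},{p,r,s},{q,r,t}} A2={{s},{p,s},{q,s},{r,s},{s,t},{p,r,s},{q,s,t}} A3={{q},{t},{q,r},{q,s},{q,t},{r,t},{s,t},{q,r,t},{q,s,t}}
  A12={{p,s},{r,s},{p,r,s}} A13={{q,r},{r,t},{q,r,t}} A23={{q,s},{s,t},{q,s,t}}
C dims 3,3; δ0: rk 2, SNF 1^2
Ȟ^0 = (3 − 2) − 0 = 1, so Ȟ^0 ≅ Z
Ȟ^1 = (3 − 0) − 2 = 1, so Ȟ^1 ≅ Z
Ȟ^2 = (0 − 0) − 0 = 0, so Ȟ^2 ≅ 0


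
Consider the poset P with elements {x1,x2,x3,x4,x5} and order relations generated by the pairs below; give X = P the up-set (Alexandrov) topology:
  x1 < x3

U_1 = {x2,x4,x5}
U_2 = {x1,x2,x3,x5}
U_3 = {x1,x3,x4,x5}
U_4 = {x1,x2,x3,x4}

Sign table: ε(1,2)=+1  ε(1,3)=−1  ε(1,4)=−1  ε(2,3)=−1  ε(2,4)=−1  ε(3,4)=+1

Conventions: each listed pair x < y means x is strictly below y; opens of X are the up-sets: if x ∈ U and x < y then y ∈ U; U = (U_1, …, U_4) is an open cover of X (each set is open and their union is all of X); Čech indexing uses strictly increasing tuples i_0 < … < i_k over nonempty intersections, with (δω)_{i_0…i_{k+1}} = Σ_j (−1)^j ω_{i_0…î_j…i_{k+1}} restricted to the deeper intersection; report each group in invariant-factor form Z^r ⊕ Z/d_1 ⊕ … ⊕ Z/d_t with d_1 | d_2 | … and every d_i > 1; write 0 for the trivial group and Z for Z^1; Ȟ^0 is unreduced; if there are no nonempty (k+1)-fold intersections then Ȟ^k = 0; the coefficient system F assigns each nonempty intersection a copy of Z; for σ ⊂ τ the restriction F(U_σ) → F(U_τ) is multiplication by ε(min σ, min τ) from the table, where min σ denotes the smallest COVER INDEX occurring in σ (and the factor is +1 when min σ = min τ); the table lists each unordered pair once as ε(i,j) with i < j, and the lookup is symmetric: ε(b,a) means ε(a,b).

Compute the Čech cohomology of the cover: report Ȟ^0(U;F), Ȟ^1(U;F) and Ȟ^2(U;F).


nerve of the cover:
  U12={x2,x5} U13={x4,x5} U14={x2,x4} U23={x1,x3,x5} U24={x1,x2,x3} U34={x1,x3,x4}
  U123={x5} U124={x2} U134={x4} U234={x1,x3}
C dims 4,6,4; δ0: rk 3, SNF 1^3; δ1: rk 3, SNF 1^3
Ȟ^0 = (4 − 3) − 0 = 1, so Ȟ^0 ≅ Z
Ȟ^1 = (6 − 3) − 3 = 0, so Ȟ^1 ≅ 0
Ȟ^2 = (4 − 0) − 3 = 1, so Ȟ^2 ≅ Z

Ȟ^0(U;F) ≅ Z; Ȟ^1(U;F) ≅ 0; Ȟ^2(U;F) ≅ Z


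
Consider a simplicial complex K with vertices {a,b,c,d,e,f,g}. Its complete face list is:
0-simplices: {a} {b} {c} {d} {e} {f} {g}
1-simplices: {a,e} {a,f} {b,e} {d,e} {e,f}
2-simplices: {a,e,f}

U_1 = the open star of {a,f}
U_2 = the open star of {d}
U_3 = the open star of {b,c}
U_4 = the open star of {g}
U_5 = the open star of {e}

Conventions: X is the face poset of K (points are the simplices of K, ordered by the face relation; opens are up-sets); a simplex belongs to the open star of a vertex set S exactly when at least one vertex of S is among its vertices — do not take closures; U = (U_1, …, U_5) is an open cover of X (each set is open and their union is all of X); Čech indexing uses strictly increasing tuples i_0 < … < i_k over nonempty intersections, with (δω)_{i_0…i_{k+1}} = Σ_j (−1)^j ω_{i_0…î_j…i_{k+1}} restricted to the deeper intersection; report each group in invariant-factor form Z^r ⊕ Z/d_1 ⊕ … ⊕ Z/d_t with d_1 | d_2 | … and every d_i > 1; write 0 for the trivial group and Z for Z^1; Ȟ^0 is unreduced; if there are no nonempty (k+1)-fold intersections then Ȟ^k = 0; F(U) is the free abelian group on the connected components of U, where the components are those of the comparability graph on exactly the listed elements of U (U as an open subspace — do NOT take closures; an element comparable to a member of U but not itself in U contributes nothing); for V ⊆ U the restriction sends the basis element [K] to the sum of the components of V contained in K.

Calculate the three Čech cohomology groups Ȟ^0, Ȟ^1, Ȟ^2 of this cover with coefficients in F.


nonempty intersections:
  U1={{a},{f},{a,e},{a,f},{e,f},{a,e,f}} U2={{d},{d,e}} U3={{b},{c},{b,e}} U4={{g}} U5={{e},{a,e},{b,e},{d,e},{e,f},{a,e,f}}
  U15={{a,e},{e,f},{a,e,f}} U25={{d,e}} U35={{b,e}}
components per intersection:
  U1: {{a},{f},{a,e},{a,f},{e,f},{a,e,f}}
  U2: {{d},{d,e}}
  U3: {{b},{b,e}} {{c}}
  U4: {{g}}
  U5: {{e},{a,e},{b,e},{d,e},{e,f},{a,e,f}}
  U15: {{a,e},{e,f},{a,e,f}}
  U25: {{d,e}}
  U35: {{b,e}}
C dims 6,3; δ0: rk 3, SNF 1^3
Ȟ^0: (6−3)−0=3 ⇒ Z^3
Ȟ^1: (3−0)−3=0 ⇒ 0
Ȟ^2: (0−0)−0=0 ⇒ 0

Ȟ^0 = Z^3, Ȟ^1 = 0 and Ȟ^2 = 0


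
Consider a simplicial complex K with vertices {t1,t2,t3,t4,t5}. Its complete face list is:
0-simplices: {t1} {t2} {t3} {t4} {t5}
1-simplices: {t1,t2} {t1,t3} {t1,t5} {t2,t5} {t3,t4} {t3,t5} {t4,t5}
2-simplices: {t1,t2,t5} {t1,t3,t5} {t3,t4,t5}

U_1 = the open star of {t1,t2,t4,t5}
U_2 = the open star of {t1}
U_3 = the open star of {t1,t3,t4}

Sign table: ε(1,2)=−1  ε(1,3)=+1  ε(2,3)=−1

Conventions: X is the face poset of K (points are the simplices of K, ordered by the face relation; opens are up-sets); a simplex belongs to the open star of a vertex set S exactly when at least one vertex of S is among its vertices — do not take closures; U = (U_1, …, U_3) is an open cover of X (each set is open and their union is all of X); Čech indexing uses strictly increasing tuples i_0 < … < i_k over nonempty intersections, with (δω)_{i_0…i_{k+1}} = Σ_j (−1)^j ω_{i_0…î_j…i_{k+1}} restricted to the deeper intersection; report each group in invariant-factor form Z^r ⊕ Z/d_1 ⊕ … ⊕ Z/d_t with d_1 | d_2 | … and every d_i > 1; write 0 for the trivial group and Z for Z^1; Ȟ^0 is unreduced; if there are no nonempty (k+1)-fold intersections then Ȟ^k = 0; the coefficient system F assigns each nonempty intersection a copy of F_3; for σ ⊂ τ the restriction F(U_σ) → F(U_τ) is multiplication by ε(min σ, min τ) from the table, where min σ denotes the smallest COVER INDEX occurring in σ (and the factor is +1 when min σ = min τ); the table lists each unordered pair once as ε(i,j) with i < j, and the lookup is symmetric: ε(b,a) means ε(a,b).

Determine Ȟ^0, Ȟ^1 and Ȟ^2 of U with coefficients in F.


nerve of the cover:
  U1={{t1},{t2},{t4},{t5},{t1,t2},{t1,t3},{t1,t5},{t2,t5},{t3,t4},{t3,t5},{t4,t5},{t1,t2,t5},{t1,t3,t5},{t3,t4,t5}} U2={{t1},{t1,t2},{t1,t3},{t1,t5},{t1,t2,t5},{t1,t3,t5}} U3={{t1},{t3},{t4},{t1,t2},{t1,t3},{t1,t5},{t3,t4},{t3,t5},{t4,t5},{t1,t2,t5},{t1,t3,t5},{t3,t4,t5}}
  U12={{t1},{t1,t2},{t1,t3},{t1,t5},{t1,t2,t5},{t1,t3,t5}} U13={{t1},{t4},{t1,t2},{t1,t3},{t1,t5},{t3,t4},{t3,t5},{t4,t5},{t1,t2,t5},{t1,t3,t5},{t3,t4,t5}} U23={{t1},{t1,t2},{t1,t3},{t1,t5},{t1,t2,t5},{t1,t3,t5}}
  U123={{t1},{t1,t2},{t1,t3},{t1,t5},{t1,t2,t5},{t1,t3,t5}}
C dims 3,3,1; δ0: rk_F3 2; δ1: rk_F3 1
Ȟ^0 = (3 − 2) − 0 = 1, so Ȟ^0 ≅ Z/3
Ȟ^1 = (3 − 1) − 2 = 0, so Ȟ^1 ≅ 0
Ȟ^2 = (1 − 0) − 1 = 0, so Ȟ^2 ≅ 0

Ȟ^0 ≅ Z/3,  Ȟ^1 ≅ 0,  Ȟ^2 ≅ 0


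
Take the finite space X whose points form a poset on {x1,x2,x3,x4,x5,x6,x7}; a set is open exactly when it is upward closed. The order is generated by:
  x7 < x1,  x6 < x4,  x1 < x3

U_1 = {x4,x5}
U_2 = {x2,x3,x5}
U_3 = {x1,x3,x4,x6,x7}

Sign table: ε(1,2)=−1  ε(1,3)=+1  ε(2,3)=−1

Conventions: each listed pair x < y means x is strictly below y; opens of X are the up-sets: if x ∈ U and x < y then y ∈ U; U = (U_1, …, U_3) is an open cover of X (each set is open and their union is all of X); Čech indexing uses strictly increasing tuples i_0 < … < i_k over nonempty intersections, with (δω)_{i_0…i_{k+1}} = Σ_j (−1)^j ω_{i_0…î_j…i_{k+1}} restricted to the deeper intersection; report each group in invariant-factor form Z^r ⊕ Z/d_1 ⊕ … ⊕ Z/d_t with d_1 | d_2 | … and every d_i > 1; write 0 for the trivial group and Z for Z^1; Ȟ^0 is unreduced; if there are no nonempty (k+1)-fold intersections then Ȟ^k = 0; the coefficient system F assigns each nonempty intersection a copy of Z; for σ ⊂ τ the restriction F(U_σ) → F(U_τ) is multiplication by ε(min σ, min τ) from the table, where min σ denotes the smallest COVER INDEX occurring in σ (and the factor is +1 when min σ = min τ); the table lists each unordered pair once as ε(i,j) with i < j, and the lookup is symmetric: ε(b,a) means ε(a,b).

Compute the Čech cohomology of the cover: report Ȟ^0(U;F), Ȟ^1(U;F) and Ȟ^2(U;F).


nonempty overlaps:
  U12={x5} U13={x4} U23={x3}
C dims 3,3; δ0: rk 2, SNF 1^2
degree 0: 3−2−0 = 1 → Ȟ^0 ≅ Z
degree 1: 3−0−2 = 1 → Ȟ^1 ≅ Z
degree 2: 0−0−0 = 0 → Ȟ^2 ≅ 0

Ȟ^0 = Z, Ȟ^1 = Z and Ȟ^2 = 0


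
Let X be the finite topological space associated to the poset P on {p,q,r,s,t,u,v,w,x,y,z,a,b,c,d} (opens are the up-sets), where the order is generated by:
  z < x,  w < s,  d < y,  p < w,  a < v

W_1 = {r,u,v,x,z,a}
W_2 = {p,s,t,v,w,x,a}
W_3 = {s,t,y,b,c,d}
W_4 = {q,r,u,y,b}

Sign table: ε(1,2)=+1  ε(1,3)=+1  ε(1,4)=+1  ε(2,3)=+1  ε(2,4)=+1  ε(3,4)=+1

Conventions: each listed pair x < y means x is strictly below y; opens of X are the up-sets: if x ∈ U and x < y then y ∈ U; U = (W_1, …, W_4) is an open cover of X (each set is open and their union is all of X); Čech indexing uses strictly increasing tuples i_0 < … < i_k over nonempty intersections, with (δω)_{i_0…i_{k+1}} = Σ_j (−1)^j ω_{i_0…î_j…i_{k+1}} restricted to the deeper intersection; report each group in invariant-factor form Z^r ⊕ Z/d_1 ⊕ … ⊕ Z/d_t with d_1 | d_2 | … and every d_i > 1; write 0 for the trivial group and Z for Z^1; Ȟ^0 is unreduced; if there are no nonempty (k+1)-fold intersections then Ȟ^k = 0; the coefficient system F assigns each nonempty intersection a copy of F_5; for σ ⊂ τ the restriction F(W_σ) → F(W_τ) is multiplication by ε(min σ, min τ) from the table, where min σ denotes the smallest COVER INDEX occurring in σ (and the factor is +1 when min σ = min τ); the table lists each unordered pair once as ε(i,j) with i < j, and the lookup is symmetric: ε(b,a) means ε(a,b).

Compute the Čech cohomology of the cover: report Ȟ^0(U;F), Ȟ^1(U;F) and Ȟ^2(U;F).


nonempty intersections:
  W12={v,x,a} W14={r,u} W23={s,t} W34={y,b}
C dims 4,4; δ0: rk_F5 3
Ȟ^0: (4−3)−0=1 ⇒ Z/5
Ȟ^1: (4−0)−3=1 ⇒ Z/5
Ȟ^2: (0−0)−0=0 ⇒ 0

Ȟ^0(U;F) ≅ Z/5, Ȟ^1(U;F) ≅ Z/5 and Ȟ^2(U;F) ≅ 0


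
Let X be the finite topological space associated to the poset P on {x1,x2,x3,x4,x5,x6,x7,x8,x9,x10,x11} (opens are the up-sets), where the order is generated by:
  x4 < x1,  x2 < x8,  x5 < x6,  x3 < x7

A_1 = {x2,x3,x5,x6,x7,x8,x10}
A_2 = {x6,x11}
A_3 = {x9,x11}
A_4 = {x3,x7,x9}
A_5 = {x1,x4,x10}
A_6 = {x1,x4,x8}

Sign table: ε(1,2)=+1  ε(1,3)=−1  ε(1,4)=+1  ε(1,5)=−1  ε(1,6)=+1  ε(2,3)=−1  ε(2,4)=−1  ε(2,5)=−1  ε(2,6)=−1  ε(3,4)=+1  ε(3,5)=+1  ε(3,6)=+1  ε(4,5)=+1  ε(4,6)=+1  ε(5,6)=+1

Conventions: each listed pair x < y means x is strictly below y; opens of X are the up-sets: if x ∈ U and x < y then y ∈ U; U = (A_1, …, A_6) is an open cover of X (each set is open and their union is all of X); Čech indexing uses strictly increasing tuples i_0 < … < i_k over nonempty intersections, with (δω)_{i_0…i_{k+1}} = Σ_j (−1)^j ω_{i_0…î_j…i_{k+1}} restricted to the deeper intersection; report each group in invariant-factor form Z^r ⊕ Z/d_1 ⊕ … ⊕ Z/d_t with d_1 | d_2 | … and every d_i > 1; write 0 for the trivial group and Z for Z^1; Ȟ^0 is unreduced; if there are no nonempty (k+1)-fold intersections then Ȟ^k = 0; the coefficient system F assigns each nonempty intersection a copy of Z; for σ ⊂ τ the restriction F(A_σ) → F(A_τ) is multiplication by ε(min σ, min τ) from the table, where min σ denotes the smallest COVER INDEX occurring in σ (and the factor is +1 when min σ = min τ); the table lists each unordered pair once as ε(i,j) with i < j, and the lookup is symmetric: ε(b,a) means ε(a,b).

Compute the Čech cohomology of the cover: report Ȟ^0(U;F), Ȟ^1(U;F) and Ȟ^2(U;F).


intersection data:
  A12={x6} A14={x3,x7} A15={x10} A16={x8} A23={x11} A34={x9} A56={x1,x4}
C dims 6,7; δ0: rk 6, SNF 1^5·2
Ȟ^0 = (6 − 6) − 0 = 0, so Ȟ^0 ≅ 0
Ȟ^1 = (7 − 0) − 6 = 1 plus torsion [2], so Ȟ^1 ≅ Z ⊕ Z/2
Ȟ^2 = (0 − 0) − 0 = 0, so Ȟ^2 ≅ 0

Ȟ^0(U;F) ≅ 0, Ȟ^1(U;F) ≅ Z ⊕ Z/2 and Ȟ^2(U;F) ≅ 0


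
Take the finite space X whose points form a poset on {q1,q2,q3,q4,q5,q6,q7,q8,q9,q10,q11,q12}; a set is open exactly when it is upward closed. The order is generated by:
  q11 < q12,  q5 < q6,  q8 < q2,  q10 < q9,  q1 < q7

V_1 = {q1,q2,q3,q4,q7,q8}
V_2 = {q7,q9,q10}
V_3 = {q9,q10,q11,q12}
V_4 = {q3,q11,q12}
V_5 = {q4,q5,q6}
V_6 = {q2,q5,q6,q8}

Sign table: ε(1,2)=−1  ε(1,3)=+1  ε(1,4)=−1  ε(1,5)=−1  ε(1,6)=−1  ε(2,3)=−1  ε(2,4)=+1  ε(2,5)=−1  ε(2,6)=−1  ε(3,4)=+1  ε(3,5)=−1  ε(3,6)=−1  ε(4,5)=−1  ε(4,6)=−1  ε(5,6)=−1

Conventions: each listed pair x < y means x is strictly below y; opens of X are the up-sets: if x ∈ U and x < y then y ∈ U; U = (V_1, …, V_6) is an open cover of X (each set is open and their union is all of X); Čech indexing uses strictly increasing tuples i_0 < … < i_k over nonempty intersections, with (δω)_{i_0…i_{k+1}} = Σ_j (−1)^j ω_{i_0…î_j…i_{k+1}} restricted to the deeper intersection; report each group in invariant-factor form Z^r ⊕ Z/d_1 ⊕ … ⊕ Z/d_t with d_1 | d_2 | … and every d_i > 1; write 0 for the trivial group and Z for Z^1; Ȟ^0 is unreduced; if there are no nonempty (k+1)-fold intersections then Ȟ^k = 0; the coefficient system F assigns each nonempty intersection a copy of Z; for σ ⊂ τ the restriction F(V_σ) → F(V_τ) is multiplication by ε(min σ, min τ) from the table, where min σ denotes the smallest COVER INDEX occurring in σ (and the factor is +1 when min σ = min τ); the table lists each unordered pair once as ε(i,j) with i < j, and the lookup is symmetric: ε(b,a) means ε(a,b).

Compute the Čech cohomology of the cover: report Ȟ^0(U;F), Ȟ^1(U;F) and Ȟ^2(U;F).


Ȟ^0 = 0; Ȟ^1 = Z ⊕ Z/2; Ȟ^2 = 0

nerve of the cover:
  V12={q7} V14={q3} V15={q4} V16={q2,q8} V23={q9,q10} V34={q11,q12} V56={q5,q6}
C dims 6,7; δ0: rk 6, SNF 1^5·2
Ȟ^0 = (6 − 6) − 0 = 0, so Ȟ^0 ≅ 0
Ȟ^1 = (7 − 0) − 6 = 1 plus torsion [2], so Ȟ^1 ≅ Z ⊕ Z/2
Ȟ^2 = (0 − 0) − 0 = 0, so Ȟ^2 ≅ 0
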